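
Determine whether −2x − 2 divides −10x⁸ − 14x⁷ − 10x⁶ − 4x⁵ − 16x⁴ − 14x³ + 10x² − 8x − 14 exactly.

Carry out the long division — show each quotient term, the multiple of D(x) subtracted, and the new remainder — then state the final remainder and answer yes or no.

R(x) = 0, so D(x) is a factor of P(x). yes

Step 1: lead(−10x⁸ − 14x⁷ − 10x⁶ − 4x⁵ − 16x⁴ − 14x³ + 10x² − 8x − 14) ÷ lead(D) = −10x⁸ ÷ −2x = 5x⁷. Subtract (5x⁷)·D = −10x⁸ − 10x⁷. Remainder: −4x⁷ − 10x⁶ − 4x⁵ − 16x⁴ − 14x³ + 10x² − 8x − 14.
Step 2: lead(−4x⁷ − 10x⁶ − 4x⁵ − 16x⁴ − 14x³ + 10x² − 8x − 14) ÷ lead(D) = −4x⁷ ÷ −2x = 2x⁶. Subtract (2x⁶)·D = −4x⁷ − 4x⁶. Remainder: −6x⁶ − 4x⁵ − 16x⁴ − 14x³ + 10x² − 8x − 14.
Step 3: lead(−6x⁶ − 4x⁵ − 16x⁴ − 14x³ + 10x² − 8x − 14) ÷ lead(D) = −6x⁶ ÷ −2x = 3x⁵. Subtract (3x⁵)·D = −6x⁶ − 6x⁵. Remainder: 2x⁵ − 16x⁴ − 14x³ + 10x² − 8x − 14.
Step 4: lead(2x⁵ − 16x⁴ − 14x³ + 10x² − 8x − 14) ÷ lead(D) = 2x⁵ ÷ −2x = −x⁴. Subtract (−x⁴)·D = 2x⁵ + 2x⁴. Remainder: −18x⁴ − 14x³ + 10x² − 8x − 14.
Step 5: lead(−18x⁴ − 14x³ + 10x² − 8x − 14) ÷ lead(D) = −18x⁴ ÷ −2x = 9x³. Subtract (9x³)·D = −18x⁴ − 18x³. Remainder: 4x³ + 10x² − 8x − 14.
Step 6: lead(4x³ + 10x² − 8x − 14) ÷ lead(D) = 4x³ ÷ −2x = −2x². Subtract (−2x²)·D = 4x³ + 4x². Remainder: 6x² − 8x − 14.
Step 7: lead(6x² − 8x − 14) ÷ lead(D) = 6x² ÷ −2x = −3x. Subtract (−3x)·D = 6x² + 6x. Remainder: −14x − 14.
Step 8: lead(−14x − 14) ÷ lead(D) = −14x ÷ −2x = 7. Subtract (7)·D = −14x − 14. Remainder: 0.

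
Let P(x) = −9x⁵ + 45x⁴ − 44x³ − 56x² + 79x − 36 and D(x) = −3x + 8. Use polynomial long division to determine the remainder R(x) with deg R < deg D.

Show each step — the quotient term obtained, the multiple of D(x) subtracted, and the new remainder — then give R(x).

R(x) = 4

Step 1: lead(−9x⁵ + 45x⁴ − 44x³ − 56x² + 79x − 36) ÷ lead(D) = −9x⁵ ÷ −3x = 3x⁴. Subtract (3x⁴)·D = −9x⁵ + 24x⁴. Remainder: 21x⁴ − 44x³ − 56x² + 79x − 36.
Step 2: lead(21x⁴ − 44x³ − 56x² + 79x − 36) ÷ lead(D) = 21x⁴ ÷ −3x = −7x³. Subtract (−7x³)·D = 21x⁴ − 56x³. Remainder: 12x³ − 56x² + 79x − 36.
Step 3: lead(12x³ − 56x² + 79x − 36) ÷ lead(D) = 12x³ ÷ −3x = −4x². Subtract (−4x²)·D = 12x³ − 32x². Remainder: −24x² + 79x − 36.
Step 4: lead(−24x² + 79x − 36) ÷ lead(D) = −24x² ÷ −3x = 8x. Subtract (8x)·D = −24x² + 64x. Remainder: 15x − 36.
Step 5: lead(15x − 36) ÷ lead(D) = 15x ÷ −3x = −5. Subtract (−5)·D = 15x − 40. Remainder: 4.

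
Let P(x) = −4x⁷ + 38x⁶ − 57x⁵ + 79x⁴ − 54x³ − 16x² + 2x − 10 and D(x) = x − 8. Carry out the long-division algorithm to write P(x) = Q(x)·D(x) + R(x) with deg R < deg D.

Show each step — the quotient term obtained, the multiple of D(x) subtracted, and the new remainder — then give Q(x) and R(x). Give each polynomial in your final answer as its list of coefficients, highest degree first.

Step 1: lead(−4x⁷ + 38x⁶ − 57x⁵ + 79x⁴ − 54x³ − 16x² + 2x − 10) ÷ lead(D) = −4x⁷ ÷ x = −4x⁶. Subtract (−4x⁶)·D = −4x⁷ + 32x⁶. Remainder: 6x⁶ − 57x⁵ + 79x⁴ − 54x³ − 16x² + 2x − 10.
Step 2: lead(6x⁶ − 57x⁵ + 79x⁴ − 54x³ − 16x² + 2x − 10) ÷ lead(D) = 6x⁶ ÷ x = 6x⁵. Subtract (6x⁵)·D = 6x⁶ − 48x⁵. Remainder: −9x⁵ + 79x⁴ − 54x³ − 16x² + 2x − 10.
Step 3: lead(−9x⁵ + 79x⁴ − 54x³ − 16x² + 2x − 10) ÷ lead(D) = −9x⁵ ÷ x = −9x⁴. Subtract (−9x⁴)·D = −9x⁵ + 72x⁴. Remainder: 7x⁴ − 54x³ − 16x² + 2x − 10.
Step 4: lead(7x⁴ − 54x³ − 16x² + 2x − 10) ÷ lead(D) = 7x⁴ ÷ x = 7x³. Subtract (7x³)·D = 7x⁴ − 56x³. Remainder: 2x³ − 16x² + 2x − 10.
Step 5: lead(2x³ − 16x² + 2x − 10) ÷ lead(D) = 2x³ ÷ x = 2x². Subtract (2x²)·D = 2x³ − 16x². Remainder: 2x − 10.
Step 6: lead(2x − 10) ÷ lead(D) = 2x ÷ x = 2. Subtract (2)·D = 2x − 16. Remainder: 6.

Q = [-4, 6, -9, 7, 2, 0, 2]; R = [6]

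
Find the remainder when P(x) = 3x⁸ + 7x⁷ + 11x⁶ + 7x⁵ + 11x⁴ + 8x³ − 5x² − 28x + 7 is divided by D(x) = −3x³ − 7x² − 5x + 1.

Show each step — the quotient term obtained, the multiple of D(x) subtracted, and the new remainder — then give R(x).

Step 1: lead(3x⁸ + 7x⁷ + 11x⁶ + 7x⁵ + 11x⁴ + 8x³ − 5x² − 28x + 7) ÷ lead(D) = 3x⁸ ÷ −3x³ = −x⁵. Subtract (−x⁵)·D = 3x⁸ + 7x⁷ + 5x⁶ − x⁵. Remainder: 6x⁶ + 8x⁵ + 11x⁴ + 8x³ − 5x² − 28x + 7.
Step 2: lead(6x⁶ + 8x⁵ + 11x⁴ + 8x³ − 5x² − 28x + 7) ÷ lead(D) = 6x⁶ ÷ −3x³ = −2x³. Subtract (−2x³)·D = 6x⁶ + 14x⁵ + 10x⁴ − 2x³. Remainder: −6x⁵ + x⁴ + 10x³ − 5x² − 28x + 7.
Step 3: lead(−6x⁵ + x⁴ + 10x³ − 5x² − 28x + 7) ÷ lead(D) = −6x⁵ ÷ −3x³ = 2x². Subtract (2x²)·D = −6x⁵ − 14x⁴ − 10x³ + 2x². Remainder: 15x⁴ + 20x³ − 7x² − 28x + 7.
Step 4: lead(15x⁴ + 20x³ − 7x² − 28x + 7) ÷ lead(D) = 15x⁴ ÷ −3x³ = −5x. Subtract (−5x)·D = 15x⁴ + 35x³ + 25x² − 5x. Remainder: −15x³ − 32x² − 23x + 7.
Step 5: lead(−15x³ − 32x² − 23x + 7) ÷ lead(D) = −15x³ ÷ −3x³ = 5. Subtract (5)·D = −15x³ − 35x² − 25x + 5. Remainder: 3x² + 2x + 2.

R(x) = 3x² + 2x + 2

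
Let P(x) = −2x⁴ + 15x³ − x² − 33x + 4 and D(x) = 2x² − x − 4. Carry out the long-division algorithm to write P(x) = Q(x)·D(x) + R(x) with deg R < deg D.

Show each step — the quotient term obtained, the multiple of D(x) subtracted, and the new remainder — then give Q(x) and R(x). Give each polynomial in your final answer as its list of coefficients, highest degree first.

Step 1: lead(−2x⁴ + 15x³ − x² − 33x + 4) ÷ lead(D) = −2x⁴ ÷ 2x² = −x². Subtract (−x²)·D = −2x⁴ + x³ + 4x². Remainder: 14x³ − 5x² − 33x + 4.
Step 2: lead(14x³ − 5x² − 33x + 4) ÷ lead(D) = 14x³ ÷ 2x² = 7x. Subtract (7x)·D = 14x³ − 7x² − 28x. Remainder: 2x² − 5x + 4.
Step 3: lead(2x² − 5x + 4) ÷ lead(D) = 2x² ÷ 2x² = 1. Subtract (1)·D = 2x² − x − 4. Remainder: −4x + 8.

Q = [-1, 7, 1]; R = [-4, 8]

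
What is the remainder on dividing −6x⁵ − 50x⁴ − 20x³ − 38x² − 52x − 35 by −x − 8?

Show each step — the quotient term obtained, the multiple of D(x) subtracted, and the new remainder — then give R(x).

R(x) = −3

Step 1: lead(−6x⁵ − 50x⁴ − 20x³ − 38x² − 52x − 35) ÷ lead(D) = −6x⁵ ÷ −x = 6x⁴. Subtract (6x⁴)·D = −6x⁵ − 48x⁴. Remainder: −2x⁴ − 20x³ − 38x² − 52x − 35.
Step 2: lead(−2x⁴ − 20x³ − 38x² − 52x − 35) ÷ lead(D) = −2x⁴ ÷ −x = 2x³. Subtract (2x³)·D = −2x⁴ − 16x³. Remainder: −4x³ − 38x² − 52x − 35.
Step 3: lead(−4x³ − 38x² − 52x − 35) ÷ lead(D) = −4x³ ÷ −x = 4x². Subtract (4x²)·D = −4x³ − 32x². Remainder: −6x² − 52x − 35.
Step 4: lead(−6x² − 52x − 35) ÷ lead(D) = −6x² ÷ −x = 6x. Subtract (6x)·D = −6x² − 48x. Remainder: −4x − 35.
Step 5: lead(−4x − 35) ÷ lead(D) = −4x ÷ −x = 4. Subtract (4)·D = −4x − 32. Remainder: −3.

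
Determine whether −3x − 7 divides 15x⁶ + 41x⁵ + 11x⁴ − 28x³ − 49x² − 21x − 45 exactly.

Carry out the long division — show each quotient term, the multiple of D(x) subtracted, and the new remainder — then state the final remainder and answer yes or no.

Step 1: lead(15x⁶ + 41x⁵ + 11x⁴ − 28x³ − 49x² − 21x − 45) ÷ lead(D) = 15x⁶ ÷ −3x = −5x⁵. Subtract (−5x⁵)·D = 15x⁶ + 35x⁵. Remainder: 6x⁵ + 11x⁴ − 28x³ − 49x² − 21x − 45.
Step 2: lead(6x⁵ + 11x⁴ − 28x³ − 49x² − 21x − 45) ÷ lead(D) = 6x⁵ ÷ −3x = −2x⁴. Subtract (−2x⁴)·D = 6x⁵ + 14x⁴. Remainder: −3x⁴ − 28x³ − 49x² − 21x − 45.
Step 3: lead(−3x⁴ − 28x³ − 49x² − 21x − 45) ÷ lead(D) = −3x⁴ ÷ −3x = x³. Subtract (x³)·D = −3x⁴ − 7x³. Remainder: −21x³ − 49x² − 21x − 45.
Step 4: lead(−21x³ − 49x² − 21x − 45) ÷ lead(D) = −21x³ ÷ −3x = 7x². Subtract (7x²)·D = −21x³ − 49x². Remainder: −21x − 45.
Step 5: lead(−21x − 45) ÷ lead(D) = −21x ÷ −3x = 7. Subtract (7)·D = −21x − 49. Remainder: 4.

R(x) = 4, so D(x) is not a factor of P(x). no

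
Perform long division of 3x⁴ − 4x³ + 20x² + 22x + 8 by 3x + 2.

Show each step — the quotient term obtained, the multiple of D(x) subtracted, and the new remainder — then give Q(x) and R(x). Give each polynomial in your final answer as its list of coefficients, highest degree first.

Q = [1, -2, 8, 2]; R = [4]

Step 1: lead(3x⁴ − 4x³ + 20x² + 22x + 8) ÷ lead(D) = 3x⁴ ÷ 3x = x³. Subtract (x³)·D = 3x⁴ + 2x³. Remainder: −6x³ + 20x² + 22x + 8.
Step 2: lead(−6x³ + 20x² + 22x + 8) ÷ lead(D) = −6x³ ÷ 3x = −2x². Subtract (−2x²)·D = −6x³ − 4x². Remainder: 24x² + 22x + 8.
Step 3: lead(24x² + 22x + 8) ÷ lead(D) = 24x² ÷ 3x = 8x. Subtract (8x)·D = 24x² + 16x. Remainder: 6x + 8.
Step 4: lead(6x + 8) ÷ lead(D) = 6x ÷ 3x = 2. Subtract (2)·D = 6x + 4. Remainder: 4.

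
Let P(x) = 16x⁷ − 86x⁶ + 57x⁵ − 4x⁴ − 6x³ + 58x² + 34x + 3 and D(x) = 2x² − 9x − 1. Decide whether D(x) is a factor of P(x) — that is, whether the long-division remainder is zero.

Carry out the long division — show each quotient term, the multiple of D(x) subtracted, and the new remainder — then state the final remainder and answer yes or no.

Step 1: lead(16x⁷ − 86x⁶ + 57x⁵ − 4x⁴ − 6x³ + 58x² + 34x + 3) ÷ lead(D) = 16x⁷ ÷ 2x² = 8x⁵. Subtract (8x⁵)·D = 16x⁷ − 72x⁶ − 8x⁵. Remainder: −14x⁶ + 65x⁵ − 4x⁴ − 6x³ + 58x² + 34x + 3.
Step 2: lead(−14x⁶ + 65x⁵ − 4x⁴ − 6x³ + 58x² + 34x + 3) ÷ lead(D) = −14x⁶ ÷ 2x² = −7x⁴. Subtract (−7x⁴)·D = −14x⁶ + 63x⁵ + 7x⁴. Remainder: 2x⁵ − 11x⁴ − 6x³ + 58x² + 34x + 3.
Step 3: lead(2x⁵ − 11x⁴ − 6x³ + 58x² + 34x + 3) ÷ lead(D) = 2x⁵ ÷ 2x² = x³. Subtract (x³)·D = 2x⁵ − 9x⁴ − x³. Remainder: −2x⁴ − 5x³ + 58x² + 34x + 3.
Step 4: lead(−2x⁴ − 5x³ + 58x² + 34x + 3) ÷ lead(D) = −2x⁴ ÷ 2x² = −x². Subtract (−x²)·D = −2x⁴ + 9x³ + x². Remainder: −14x³ + 57x² + 34x + 3.
Step 5: lead(−14x³ + 57x² + 34x + 3) ÷ lead(D) = −14x³ ÷ 2x² = −7x. Subtract (−7x)·D = −14x³ + 63x² + 7x. Remainder: −6x² + 27x + 3.
Step 6: lead(−6x² + 27x + 3) ÷ lead(D) = −6x² ÷ 2x² = −3. Subtract (−3)·D = −6x² + 27x + 3. Remainder: 0.

R(x) = 0, so D(x) is a factor of P(x). yes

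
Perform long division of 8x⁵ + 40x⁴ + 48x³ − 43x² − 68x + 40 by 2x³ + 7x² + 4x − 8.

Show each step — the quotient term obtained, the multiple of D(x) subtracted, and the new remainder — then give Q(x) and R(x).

Q(x) = 4x² + 6x − 5; R(x) = 0

Step 1: lead(8x⁵ + 40x⁴ + 48x³ − 43x² − 68x + 40) ÷ lead(D) = 8x⁵ ÷ 2x³ = 4x². Subtract (4x²)·D = 8x⁵ + 28x⁴ + 16x³ − 32x². Remainder: 12x⁴ + 32x³ − 11x² − 68x + 40.
Step 2: lead(12x⁴ + 32x³ − 11x² − 68x + 40) ÷ lead(D) = 12x⁴ ÷ 2x³ = 6x. Subtract (6x)·D = 12x⁴ + 42x³ + 24x² − 48x. Remainder: −10x³ − 35x² − 20x + 40.
Step 3: lead(−10x³ − 35x² − 20x + 40) ÷ lead(D) = −10x³ ÷ 2x³ = −5. Subtract (−5)·D = −10x³ − 35x² − 20x + 40. Remainder: 0.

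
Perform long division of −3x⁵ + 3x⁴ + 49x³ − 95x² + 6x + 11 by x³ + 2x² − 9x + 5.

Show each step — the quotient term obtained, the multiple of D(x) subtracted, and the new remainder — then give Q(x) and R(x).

Q(x) = −3x² + 9x + 4; R(x) = −7x² − 3x − 9

Step 1: lead(−3x⁵ + 3x⁴ + 49x³ − 95x² + 6x + 11) ÷ lead(D) = −3x⁵ ÷ x³ = −3x². Subtract (−3x²)·D = −3x⁵ − 6x⁴ + 27x³ − 15x². Remainder: 9x⁴ + 22x³ − 80x² + 6x + 11.
Step 2: lead(9x⁴ + 22x³ − 80x² + 6x + 11) ÷ lead(D) = 9x⁴ ÷ x³ = 9x. Subtract (9x)·D = 9x⁴ + 18x³ − 81x² + 45x. Remainder: 4x³ + x² − 39x + 11.
Step 3: lead(4x³ + x² − 39x + 11) ÷ lead(D) = 4x³ ÷ x³ = 4. Subtract (4)·D = 4x³ + 8x² − 36x + 20. Remainder: −7x² − 3x − 9.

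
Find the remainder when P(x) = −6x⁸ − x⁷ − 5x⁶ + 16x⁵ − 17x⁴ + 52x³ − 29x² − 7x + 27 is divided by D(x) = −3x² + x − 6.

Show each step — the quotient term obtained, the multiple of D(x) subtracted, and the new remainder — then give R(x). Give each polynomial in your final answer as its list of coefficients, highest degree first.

Step 1: lead(−6x⁸ − x⁷ − 5x⁶ + 16x⁵ − 17x⁴ + 52x³ − 29x² − 7x + 27) ÷ lead(D) = −6x⁸ ÷ −3x² = 2x⁶. Subtract (2x⁶)·D = −6x⁸ + 2x⁷ − 12x⁶. Remainder: −3x⁷ + 7x⁶ + 16x⁵ − 17x⁴ + 52x³ − 29x² − 7x + 27.
Step 2: lead(−3x⁷ + 7x⁶ + 16x⁵ − 17x⁴ + 52x³ − 29x² − 7x + 27) ÷ lead(D) = −3x⁷ ÷ −3x² = x⁵. Subtract (x⁵)·D = −3x⁷ + x⁶ − 6x⁵. Remainder: 6x⁶ + 22x⁵ − 17x⁴ + 52x³ − 29x² − 7x + 27.
Step 3: lead(6x⁶ + 22x⁵ − 17x⁴ + 52x³ − 29x² − 7x + 27) ÷ lead(D) = 6x⁶ ÷ −3x² = −2x⁴. Subtract (−2x⁴)·D = 6x⁶ − 2x⁵ + 12x⁴. Remainder: 24x⁵ − 29x⁴ + 52x³ − 29x² − 7x + 27.
Step 4: lead(24x⁵ − 29x⁴ + 52x³ − 29x² − 7x + 27) ÷ lead(D) = 24x⁵ ÷ −3x² = −8x³. Subtract (−8x³)·D = 24x⁵ − 8x⁴ + 48x³. Remainder: −21x⁴ + 4x³ − 29x² − 7x + 27.
Step 5: lead(−21x⁴ + 4x³ − 29x² − 7x + 27) ÷ lead(D) = −21x⁴ ÷ −3x² = 7x². Subtract (7x²)·D = −21x⁴ + 7x³ − 42x². Remainder: −3x³ + 13x² − 7x + 27.
Step 6: lead(−3x³ + 13x² − 7x + 27) ÷ lead(D) = −3x³ ÷ −3x² = x. Subtract (x)·D = −3x³ + x² − 6x. Remainder: 12x² − x + 27.
Step 7: lead(12x² − x + 27) ÷ lead(D) = 12x² ÷ −3x² = −4. Subtract (−4)·D = 12x² − 4x + 24. Remainder: 3x + 3.

R = [3, 3]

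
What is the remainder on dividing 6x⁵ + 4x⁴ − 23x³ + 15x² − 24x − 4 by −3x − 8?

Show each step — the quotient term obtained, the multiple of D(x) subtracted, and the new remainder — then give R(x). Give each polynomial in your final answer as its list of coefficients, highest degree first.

R = [-4]

Step 1: lead(6x⁵ + 4x⁴ − 23x³ + 15x² − 24x − 4) ÷ lead(D) = 6x⁵ ÷ −3x = −2x⁴. Subtract (−2x⁴)·D = 6x⁵ + 16x⁴. Remainder: −12x⁴ − 23x³ + 15x² − 24x − 4.
Step 2: lead(−12x⁴ − 23x³ + 15x² − 24x − 4) ÷ lead(D) = −12x⁴ ÷ −3x = 4x³. Subtract (4x³)·D = −12x⁴ − 32x³. Remainder: 9x³ + 15x² − 24x − 4.
Step 3: lead(9x³ + 15x² − 24x − 4) ÷ lead(D) = 9x³ ÷ −3x = −3x². Subtract (−3x²)·D = 9x³ + 24x². Remainder: −9x² − 24x − 4.
Step 4: lead(−9x² − 24x − 4) ÷ lead(D) = −9x² ÷ −3x = 3x. Subtract (3x)·D = −9x² − 24x. Remainder: −4.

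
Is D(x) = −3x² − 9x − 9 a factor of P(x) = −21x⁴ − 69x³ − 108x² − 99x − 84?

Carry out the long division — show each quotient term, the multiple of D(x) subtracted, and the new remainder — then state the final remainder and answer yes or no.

R(x) = −3, so D(x) is not a factor of P(x). no

Step 1: lead(−21x⁴ − 69x³ − 108x² − 99x − 84) ÷ lead(D) = −21x⁴ ÷ −3x² = 7x². Subtract (7x²)·D = −21x⁴ − 63x³ − 63x². Remainder: −6x³ − 45x² − 99x − 84.
Step 2: lead(−6x³ − 45x² − 99x − 84) ÷ lead(D) = −6x³ ÷ −3x² = 2x. Subtract (2x)·D = −6x³ − 18x² − 18x. Remainder: −27x² − 81x − 84.
Step 3: lead(−27x² − 81x − 84) ÷ lead(D) = −27x² ÷ −3x² = 9. Subtract (9)·D = −27x² − 81x − 81. Remainder: −3.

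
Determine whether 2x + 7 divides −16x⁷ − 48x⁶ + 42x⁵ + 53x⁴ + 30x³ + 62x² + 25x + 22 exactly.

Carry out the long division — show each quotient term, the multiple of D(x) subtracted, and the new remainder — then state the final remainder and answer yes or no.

Step 1: lead(−16x⁷ − 48x⁶ + 42x⁵ + 53x⁴ + 30x³ + 62x² + 25x + 22) ÷ lead(D) = −16x⁷ ÷ 2x = −8x⁶. Subtract (−8x⁶)·D = −16x⁷ − 56x⁶. Remainder: 8x⁶ + 42x⁵ + 53x⁴ + 30x³ + 62x² + 25x + 22.
Step 2: lead(8x⁶ + 42x⁵ + 53x⁴ + 30x³ + 62x² + 25x + 22) ÷ lead(D) = 8x⁶ ÷ 2x = 4x⁵. Subtract (4x⁵)·D = 8x⁶ + 28x⁵. Remainder: 14x⁵ + 53x⁴ + 30x³ + 62x² + 25x + 22.
Step 3: lead(14x⁵ + 53x⁴ + 30x³ + 62x² + 25x + 22) ÷ lead(D) = 14x⁵ ÷ 2x = 7x⁴. Subtract (7x⁴)·D = 14x⁵ + 49x⁴. Remainder: 4x⁴ + 30x³ + 62x² + 25x + 22.
Step 4: lead(4x⁴ + 30x³ + 62x² + 25x + 22) ÷ lead(D) = 4x⁴ ÷ 2x = 2x³. Subtract (2x³)·D = 4x⁴ + 14x³. Remainder: 16x³ + 62x² + 25x + 22.
Step 5: lead(16x³ + 62x² + 25x + 22) ÷ lead(D) = 16x³ ÷ 2x = 8x². Subtract (8x²)·D = 16x³ + 56x². Remainder: 6x² + 25x + 22.
Step 6: lead(6x² + 25x + 22) ÷ lead(D) = 6x² ÷ 2x = 3x. Subtract (3x)·D = 6x² + 21x. Remainder: 4x + 22.
Step 7: lead(4x + 22) ÷ lead(D) = 4x ÷ 2x = 2. Subtract (2)·D = 4x + 14. Remainder: 8.

R(x) = 8, so D(x) is not a factor of P(x). no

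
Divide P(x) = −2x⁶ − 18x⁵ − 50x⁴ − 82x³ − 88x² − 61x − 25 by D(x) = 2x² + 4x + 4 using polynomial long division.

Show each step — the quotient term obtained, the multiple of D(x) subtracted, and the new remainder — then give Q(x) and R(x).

Step 1: lead(−2x⁶ − 18x⁵ − 50x⁴ − 82x³ − 88x² − 61x − 25) ÷ lead(D) = −2x⁶ ÷ 2x² = −x⁴. Subtract (−x⁴)·D = −2x⁶ − 4x⁵ − 4x⁴. Remainder: −14x⁵ − 46x⁴ − 82x³ − 88x² − 61x − 25.
Step 2: lead(−14x⁵ − 46x⁴ − 82x³ − 88x² − 61x − 25) ÷ lead(D) = −14x⁵ ÷ 2x² = −7x³. Subtract (−7x³)·D = −14x⁵ − 28x⁴ − 28x³. Remainder: −18x⁴ − 54x³ − 88x² − 61x − 25.
Step 3: lead(−18x⁴ − 54x³ − 88x² − 61x − 25) ÷ lead(D) = −18x⁴ ÷ 2x² = −9x². Subtract (−9x²)·D = −18x⁴ − 36x³ − 36x². Remainder: −18x³ − 52x² − 61x − 25.
Step 4: lead(−18x³ − 52x² − 61x − 25) ÷ lead(D) = −18x³ ÷ 2x² = −9x. Subtract (−9x)·D = −18x³ − 36x² − 36x. Remainder: −16x² − 25x − 25.
Step 5: lead(−16x² − 25x − 25) ÷ lead(D) = −16x² ÷ 2x² = −8. Subtract (−8)·D = −16x² − 32x − 32. Remainder: 7x + 7.

Q(x) = −x⁴ − 7x³ − 9x² − 9x − 8; R(x) = 7x + 7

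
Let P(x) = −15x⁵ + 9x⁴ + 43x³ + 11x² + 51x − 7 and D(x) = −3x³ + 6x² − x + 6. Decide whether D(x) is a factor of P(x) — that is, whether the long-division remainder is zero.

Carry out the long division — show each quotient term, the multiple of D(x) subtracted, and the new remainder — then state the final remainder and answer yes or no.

R(x) = 7x + 5, so D(x) is not a factor of P(x). no

Step 1: lead(−15x⁵ + 9x⁴ + 43x³ + 11x² + 51x − 7) ÷ lead(D) = −15x⁵ ÷ −3x³ = 5x². Subtract (5x²)·D = −15x⁵ + 30x⁴ − 5x³ + 30x². Remainder: −21x⁴ + 48x³ − 19x² + 51x − 7.
Step 2: lead(−21x⁴ + 48x³ − 19x² + 51x − 7) ÷ lead(D) = −21x⁴ ÷ −3x³ = 7x. Subtract (7x)·D = −21x⁴ + 42x³ − 7x² + 42x. Remainder: 6x³ − 12x² + 9x − 7.
Step 3: lead(6x³ − 12x² + 9x − 7) ÷ lead(D) = 6x³ ÷ −3x³ = −2. Subtract (−2)·D = 6x³ − 12x² + 2x − 12. Remainder: 7x + 5.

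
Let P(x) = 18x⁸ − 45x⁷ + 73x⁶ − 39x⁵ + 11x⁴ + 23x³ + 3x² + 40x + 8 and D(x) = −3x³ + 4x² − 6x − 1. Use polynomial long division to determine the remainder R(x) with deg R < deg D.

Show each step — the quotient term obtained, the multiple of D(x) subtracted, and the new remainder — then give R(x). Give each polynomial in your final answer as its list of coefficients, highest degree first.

Step 1: lead(18x⁸ − 45x⁷ + 73x⁶ − 39x⁵ + 11x⁴ + 23x³ + 3x² + 40x + 8) ÷ lead(D) = 18x⁸ ÷ −3x³ = −6x⁵. Subtract (−6x⁵)·D = 18x⁸ − 24x⁷ + 36x⁶ + 6x⁵. Remainder: −21x⁷ + 37x⁶ − 45x⁵ + 11x⁴ + 23x³ + 3x² + 40x + 8.
Step 2: lead(−21x⁷ + 37x⁶ − 45x⁵ + 11x⁴ + 23x³ + 3x² + 40x + 8) ÷ lead(D) = −21x⁷ ÷ −3x³ = 7x⁴. Subtract (7x⁴)·D = −21x⁷ + 28x⁶ − 42x⁵ − 7x⁴. Remainder: 9x⁶ − 3x⁵ + 18x⁴ + 23x³ + 3x² + 40x + 8.
Step 3: lead(9x⁶ − 3x⁵ + 18x⁴ + 23x³ + 3x² + 40x + 8) ÷ lead(D) = 9x⁶ ÷ −3x³ = −3x³. Subtract (−3x³)·D = 9x⁶ − 12x⁵ + 18x⁴ + 3x³. Remainder: 9x⁵ + 20x³ + 3x² + 40x + 8.
Step 4: lead(9x⁵ + 20x³ + 3x² + 40x + 8) ÷ lead(D) = 9x⁵ ÷ −3x³ = −3x². Subtract (−3x²)·D = 9x⁵ − 12x⁴ + 18x³ + 3x². Remainder: 12x⁴ + 2x³ + 40x + 8.
Step 5: lead(12x⁴ + 2x³ + 40x + 8) ÷ lead(D) = 12x⁴ ÷ −3x³ = −4x. Subtract (−4x)·D = 12x⁴ − 16x³ + 24x² + 4x. Remainder: 18x³ − 24x² + 36x + 8.
Step 6: lead(18x³ − 24x² + 36x + 8) ÷ lead(D) = 18x³ ÷ −3x³ = −6. Subtract (−6)·D = 18x³ − 24x² + 36x + 6. Remainder: 2.

R = [2]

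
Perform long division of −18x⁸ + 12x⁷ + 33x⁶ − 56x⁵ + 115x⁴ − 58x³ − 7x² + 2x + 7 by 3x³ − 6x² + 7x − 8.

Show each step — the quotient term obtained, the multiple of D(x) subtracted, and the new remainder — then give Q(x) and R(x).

Step 1: lead(−18x⁸ + 12x⁷ + 33x⁶ − 56x⁵ + 115x⁴ − 58x³ − 7x² + 2x + 7) ÷ lead(D) = −18x⁸ ÷ 3x³ = −6x⁵. Subtract (−6x⁵)·D = −18x⁸ + 36x⁷ − 42x⁶ + 48x⁵. Remainder: −24x⁷ + 75x⁶ − 104x⁵ + 115x⁴ − 58x³ − 7x² + 2x + 7.
Step 2: lead(−24x⁷ + 75x⁶ − 104x⁵ + 115x⁴ − 58x³ − 7x² + 2x + 7) ÷ lead(D) = −24x⁷ ÷ 3x³ = −8x⁴. Subtract (−8x⁴)·D = −24x⁷ + 48x⁶ − 56x⁵ + 64x⁴. Remainder: 27x⁶ − 48x⁵ + 51x⁴ − 58x³ − 7x² + 2x + 7.
Step 3: lead(27x⁶ − 48x⁵ + 51x⁴ − 58x³ − 7x² + 2x + 7) ÷ lead(D) = 27x⁶ ÷ 3x³ = 9x³. Subtract (9x³)·D = 27x⁶ − 54x⁵ + 63x⁴ − 72x³. Remainder: 6x⁵ − 12x⁴ + 14x³ − 7x² + 2x + 7.
Step 4: lead(6x⁵ − 12x⁴ + 14x³ − 7x² + 2x + 7) ÷ lead(D) = 6x⁵ ÷ 3x³ = 2x². Subtract (2x²)·D = 6x⁵ − 12x⁴ + 14x³ − 16x². Remainder: 9x² + 2x + 7.

Q(x) = −6x⁵ − 8x⁴ + 9x³ + 2x²; R(x) = 9x² + 2x + 7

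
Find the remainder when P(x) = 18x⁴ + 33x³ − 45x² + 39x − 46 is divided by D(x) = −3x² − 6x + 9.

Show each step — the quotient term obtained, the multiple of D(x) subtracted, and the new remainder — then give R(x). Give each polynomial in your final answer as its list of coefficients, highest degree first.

R = [-1]

Step 1: lead(18x⁴ + 33x³ − 45x² + 39x − 46) ÷ lead(D) = 18x⁴ ÷ −3x² = −6x². Subtract (−6x²)·D = 18x⁴ + 36x³ − 54x². Remainder: −3x³ + 9x² + 39x − 46.
Step 2: lead(−3x³ + 9x² + 39x − 46) ÷ lead(D) = −3x³ ÷ −3x² = x. Subtract (x)·D = −3x³ − 6x² + 9x. Remainder: 15x² + 30x − 46.
Step 3: lead(15x² + 30x − 46) ÷ lead(D) = 15x² ÷ −3x² = −5. Subtract (−5)·D = 15x² + 30x − 45. Remainder: −1.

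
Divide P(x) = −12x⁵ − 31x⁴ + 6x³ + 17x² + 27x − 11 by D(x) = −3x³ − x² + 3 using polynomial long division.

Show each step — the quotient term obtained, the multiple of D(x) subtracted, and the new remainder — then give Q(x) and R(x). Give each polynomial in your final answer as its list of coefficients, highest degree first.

Q = [4, 9, -5]; R = [4]

Step 1: lead(−12x⁵ − 31x⁴ + 6x³ + 17x² + 27x − 11) ÷ lead(D) = −12x⁵ ÷ −3x³ = 4x². Subtract (4x²)·D = −12x⁵ − 4x⁴ + 12x². Remainder: −27x⁴ + 6x³ + 5x² + 27x − 11.
Step 2: lead(−27x⁴ + 6x³ + 5x² + 27x − 11) ÷ lead(D) = −27x⁴ ÷ −3x³ = 9x. Subtract (9x)·D = −27x⁴ − 9x³ + 27x. Remainder: 15x³ + 5x² − 11.
Step 3: lead(15x³ + 5x² − 11) ÷ lead(D) = 15x³ ÷ −3x³ = −5. Subtract (−5)·D = 15x³ + 5x² − 15. Remainder: 4.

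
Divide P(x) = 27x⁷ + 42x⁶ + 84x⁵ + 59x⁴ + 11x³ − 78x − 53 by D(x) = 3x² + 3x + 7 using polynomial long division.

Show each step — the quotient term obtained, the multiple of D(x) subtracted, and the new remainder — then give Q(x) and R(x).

Step 1: lead(27x⁷ + 42x⁶ + 84x⁵ + 59x⁴ + 11x³ − 78x − 53) ÷ lead(D) = 27x⁷ ÷ 3x² = 9x⁵. Subtract (9x⁵)·D = 27x⁷ + 27x⁶ + 63x⁵. Remainder: 15x⁶ + 21x⁵ + 59x⁴ + 11x³ − 78x − 53.
Step 2: lead(15x⁶ + 21x⁵ + 59x⁴ + 11x³ − 78x − 53) ÷ lead(D) = 15x⁶ ÷ 3x² = 5x⁴. Subtract (5x⁴)·D = 15x⁶ + 15x⁵ + 35x⁴. Remainder: 6x⁵ + 24x⁴ + 11x³ − 78x − 53.
Step 3: lead(6x⁵ + 24x⁴ + 11x³ − 78x − 53) ÷ lead(D) = 6x⁵ ÷ 3x² = 2x³. Subtract (2x³)·D = 6x⁵ + 6x⁴ + 14x³. Remainder: 18x⁴ − 3x³ − 78x − 53.
Step 4: lead(18x⁴ − 3x³ − 78x − 53) ÷ lead(D) = 18x⁴ ÷ 3x² = 6x². Subtract (6x²)·D = 18x⁴ + 18x³ + 42x². Remainder: −21x³ − 42x² − 78x − 53.
Step 5: lead(−21x³ − 42x² − 78x − 53) ÷ lead(D) = −21x³ ÷ 3x² = −7x. Subtract (−7x)·D = −21x³ − 21x² − 49x. Remainder: −21x² − 29x − 53.
Step 6: lead(−21x² − 29x − 53) ÷ lead(D) = −21x² ÷ 3x² = −7. Subtract (−7)·D = −21x² − 21x − 49. Remainder: −8x − 4.

Q(x) = 9x⁵ + 5x⁴ + 2x³ + 6x² − 7x − 7; R(x) = −8x − 4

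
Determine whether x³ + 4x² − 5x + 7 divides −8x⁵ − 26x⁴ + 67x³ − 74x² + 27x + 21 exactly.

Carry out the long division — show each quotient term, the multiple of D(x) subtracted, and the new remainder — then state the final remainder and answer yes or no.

Step 1: lead(−8x⁵ − 26x⁴ + 67x³ − 74x² + 27x + 21) ÷ lead(D) = −8x⁵ ÷ x³ = −8x². Subtract (−8x²)·D = −8x⁵ − 32x⁴ + 40x³ − 56x². Remainder: 6x⁴ + 27x³ − 18x² + 27x + 21.
Step 2: lead(6x⁴ + 27x³ − 18x² + 27x + 21) ÷ lead(D) = 6x⁴ ÷ x³ = 6x. Subtract (6x)·D = 6x⁴ + 24x³ − 30x² + 42x. Remainder: 3x³ + 12x² − 15x + 21.
Step 3: lead(3x³ + 12x² − 15x + 21) ÷ lead(D) = 3x³ ÷ x³ = 3. Subtract (3)·D = 3x³ + 12x² − 15x + 21. Remainder: 0.

R(x) = 0, so D(x) is a factor of P(x). yes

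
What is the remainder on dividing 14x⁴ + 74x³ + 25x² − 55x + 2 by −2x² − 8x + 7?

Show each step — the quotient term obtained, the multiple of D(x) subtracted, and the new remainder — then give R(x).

Step 1: lead(14x⁴ + 74x³ + 25x² − 55x + 2) ÷ lead(D) = 14x⁴ ÷ −2x² = −7x². Subtract (−7x²)·D = 14x⁴ + 56x³ − 49x². Remainder: 18x³ + 74x² − 55x + 2.
Step 2: lead(18x³ + 74x² − 55x + 2) ÷ lead(D) = 18x³ ÷ −2x² = −9x. Subtract (−9x)·D = 18x³ + 72x² − 63x. Remainder: 2x² + 8x + 2.
Step 3: lead(2x² + 8x + 2) ÷ lead(D) = 2x² ÷ −2x² = −1. Subtract (−1)·D = 2x² + 8x − 7. Remainder: 9.

R(x) = 9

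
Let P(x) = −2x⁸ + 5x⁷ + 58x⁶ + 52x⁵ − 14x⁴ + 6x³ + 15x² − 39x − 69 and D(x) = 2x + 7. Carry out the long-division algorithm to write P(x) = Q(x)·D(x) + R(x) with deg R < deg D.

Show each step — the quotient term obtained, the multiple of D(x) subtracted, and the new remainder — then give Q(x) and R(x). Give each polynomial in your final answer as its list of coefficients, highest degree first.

Step 1: lead(−2x⁸ + 5x⁷ + 58x⁶ + 52x⁵ − 14x⁴ + 6x³ + 15x² − 39x − 69) ÷ lead(D) = −2x⁸ ÷ 2x = −x⁷. Subtract (−x⁷)·D = −2x⁸ − 7x⁷. Remainder: 12x⁷ + 58x⁶ + 52x⁵ − 14x⁴ + 6x³ + 15x² − 39x − 69.
Step 2: lead(12x⁷ + 58x⁶ + 52x⁵ − 14x⁴ + 6x³ + 15x² − 39x − 69) ÷ lead(D) = 12x⁷ ÷ 2x = 6x⁶. Subtract (6x⁶)·D = 12x⁷ + 42x⁶. Remainder: 16x⁶ + 52x⁵ − 14x⁴ + 6x³ + 15x² − 39x − 69.
Step 3: lead(16x⁶ + 52x⁵ − 14x⁴ + 6x³ + 15x² − 39x − 69) ÷ lead(D) = 16x⁶ ÷ 2x = 8x⁵. Subtract (8x⁵)·D = 16x⁶ + 56x⁵. Remainder: −4x⁵ − 14x⁴ + 6x³ + 15x² − 39x − 69.
Step 4: lead(−4x⁵ − 14x⁴ + 6x³ + 15x² − 39x − 69) ÷ lead(D) = −4x⁵ ÷ 2x = −2x⁴. Subtract (−2x⁴)·D = −4x⁵ − 14x⁴. Remainder: 6x³ + 15x² − 39x − 69.
Step 5: lead(6x³ + 15x² − 39x − 69) ÷ lead(D) = 6x³ ÷ 2x = 3x². Subtract (3x²)·D = 6x³ + 21x². Remainder: −6x² − 39x − 69.
Step 6: lead(−6x² − 39x − 69) ÷ lead(D) = −6x² ÷ 2x = −3x. Subtract (−3x)·D = −6x² − 21x. Remainder: −18x − 69.
Step 7: lead(−18x − 69) ÷ lead(D) = −18x ÷ 2x = −9. Subtract (−9)·D = −18x − 63. Remainder: −6.

Q = [-1, 6, 8, -2, 0, 3, -3, -9]; R = [-6]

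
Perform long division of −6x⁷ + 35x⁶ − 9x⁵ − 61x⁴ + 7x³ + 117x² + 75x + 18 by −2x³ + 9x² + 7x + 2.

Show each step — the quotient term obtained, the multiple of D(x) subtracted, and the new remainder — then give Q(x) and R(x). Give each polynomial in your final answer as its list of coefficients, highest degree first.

Q = [3, -4, -3, 6, 9]; R = [0]

Step 1: lead(−6x⁷ + 35x⁶ − 9x⁵ − 61x⁴ + 7x³ + 117x² + 75x + 18) ÷ lead(D) = −6x⁷ ÷ −2x³ = 3x⁴. Subtract (3x⁴)·D = −6x⁷ + 27x⁶ + 21x⁵ + 6x⁴. Remainder: 8x⁶ − 30x⁵ − 67x⁴ + 7x³ + 117x² + 75x + 18.
Step 2: lead(8x⁶ − 30x⁵ − 67x⁴ + 7x³ + 117x² + 75x + 18) ÷ lead(D) = 8x⁶ ÷ −2x³ = −4x³. Subtract (−4x³)·D = 8x⁶ − 36x⁵ − 28x⁴ − 8x³. Remainder: 6x⁵ − 39x⁴ + 15x³ + 117x² + 75x + 18.
Step 3: lead(6x⁵ − 39x⁴ + 15x³ + 117x² + 75x + 18) ÷ lead(D) = 6x⁵ ÷ −2x³ = −3x². Subtract (−3x²)·D = 6x⁵ − 27x⁴ − 21x³ − 6x². Remainder: −12x⁴ + 36x³ + 123x² + 75x + 18.
Step 4: lead(−12x⁴ + 36x³ + 123x² + 75x + 18) ÷ lead(D) = −12x⁴ ÷ −2x³ = 6x. Subtract (6x)·D = −12x⁴ + 54x³ + 42x² + 12x. Remainder: −18x³ + 81x² + 63x + 18.
Step 5: lead(−18x³ + 81x² + 63x + 18) ÷ lead(D) = −18x³ ÷ −2x³ = 9. Subtract (9)·D = −18x³ + 81x² + 63x + 18. Remainder: 0.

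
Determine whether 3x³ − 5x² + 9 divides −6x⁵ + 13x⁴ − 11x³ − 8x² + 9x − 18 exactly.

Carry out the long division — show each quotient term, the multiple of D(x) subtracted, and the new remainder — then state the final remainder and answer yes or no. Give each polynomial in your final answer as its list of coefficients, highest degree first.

R = [0], so D(x) is a factor of P(x). yes

Step 1: lead(−6x⁵ + 13x⁴ − 11x³ − 8x² + 9x − 18) ÷ lead(D) = −6x⁵ ÷ 3x³ = −2x². Subtract (−2x²)·D = −6x⁵ + 10x⁴ − 18x². Remainder: 3x⁴ − 11x³ + 10x² + 9x − 18.
Step 2: lead(3x⁴ − 11x³ + 10x² + 9x − 18) ÷ lead(D) = 3x⁴ ÷ 3x³ = x. Subtract (x)·D = 3x⁴ − 5x³ + 9x. Remainder: −6x³ + 10x² − 18.
Step 3: lead(−6x³ + 10x² − 18) ÷ lead(D) = −6x³ ÷ 3x³ = −2. Subtract (−2)·D = −6x³ + 10x² − 18. Remainder: 0.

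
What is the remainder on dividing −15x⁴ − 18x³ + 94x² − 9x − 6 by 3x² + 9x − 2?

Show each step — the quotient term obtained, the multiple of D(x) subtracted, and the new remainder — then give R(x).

R(x) = −4

Step 1: lead(−15x⁴ − 18x³ + 94x² − 9x − 6) ÷ lead(D) = −15x⁴ ÷ 3x² = −5x². Subtract (−5x²)·D = −15x⁴ − 45x³ + 10x². Remainder: 27x³ + 84x² − 9x − 6.
Step 2: lead(27x³ + 84x² − 9x − 6) ÷ lead(D) = 27x³ ÷ 3x² = 9x. Subtract (9x)·D = 27x³ + 81x² − 18x. Remainder: 3x² + 9x − 6.
Step 3: lead(3x² + 9x − 6) ÷ lead(D) = 3x² ÷ 3x² = 1. Subtract (1)·D = 3x² + 9x − 2. Remainder: −4.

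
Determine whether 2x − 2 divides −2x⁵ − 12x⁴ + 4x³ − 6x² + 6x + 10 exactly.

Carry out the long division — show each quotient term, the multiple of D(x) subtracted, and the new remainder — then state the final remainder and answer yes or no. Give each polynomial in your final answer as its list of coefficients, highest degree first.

R = [0], so D(x) is a factor of P(x). yes

Step 1: lead(−2x⁵ − 12x⁴ + 4x³ − 6x² + 6x + 10) ÷ lead(D) = −2x⁵ ÷ 2x = −x⁴. Subtract (−x⁴)·D = −2x⁵ + 2x⁴. Remainder: −14x⁴ + 4x³ − 6x² + 6x + 10.
Step 2: lead(−14x⁴ + 4x³ − 6x² + 6x + 10) ÷ lead(D) = −14x⁴ ÷ 2x = −7x³. Subtract (−7x³)·D = −14x⁴ + 14x³. Remainder: −10x³ − 6x² + 6x + 10.
Step 3: lead(−10x³ − 6x² + 6x + 10) ÷ lead(D) = −10x³ ÷ 2x = −5x². Subtract (−5x²)·D = −10x³ + 10x². Remainder: −16x² + 6x + 10.
Step 4: lead(−16x² + 6x + 10) ÷ lead(D) = −16x² ÷ 2x = −8x. Subtract (−8x)·D = −16x² + 16x. Remainder: −10x + 10.
Step 5: lead(−10x + 10) ÷ lead(D) = −10x ÷ 2x = −5. Subtract (−5)·D = −10x + 10. Remainder: 0.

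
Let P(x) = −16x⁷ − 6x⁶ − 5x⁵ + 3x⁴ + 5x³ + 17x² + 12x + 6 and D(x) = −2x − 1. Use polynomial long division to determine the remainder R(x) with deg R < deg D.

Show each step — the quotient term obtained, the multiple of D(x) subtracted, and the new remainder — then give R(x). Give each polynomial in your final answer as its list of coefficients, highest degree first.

Step 1: lead(−16x⁷ − 6x⁶ − 5x⁵ + 3x⁴ + 5x³ + 17x² + 12x + 6) ÷ lead(D) = −16x⁷ ÷ −2x = 8x⁶. Subtract (8x⁶)·D = −16x⁷ − 8x⁶. Remainder: 2x⁶ − 5x⁵ + 3x⁴ + 5x³ + 17x² + 12x + 6.
Step 2: lead(2x⁶ − 5x⁵ + 3x⁴ + 5x³ + 17x² + 12x + 6) ÷ lead(D) = 2x⁶ ÷ −2x = −x⁵. Subtract (−x⁵)·D = 2x⁶ + x⁵. Remainder: −6x⁵ + 3x⁴ + 5x³ + 17x² + 12x + 6.
Step 3: lead(−6x⁵ + 3x⁴ + 5x³ + 17x² + 12x + 6) ÷ lead(D) = −6x⁵ ÷ −2x = 3x⁴. Subtract (3x⁴)·D = −6x⁵ − 3x⁴. Remainder: 6x⁴ + 5x³ + 17x² + 12x + 6.
Step 4: lead(6x⁴ + 5x³ + 17x² + 12x + 6) ÷ lead(D) = 6x⁴ ÷ −2x = −3x³. Subtract (−3x³)·D = 6x⁴ + 3x³. Remainder: 2x³ + 17x² + 12x + 6.
Step 5: lead(2x³ + 17x² + 12x + 6) ÷ lead(D) = 2x³ ÷ −2x = −x². Subtract (−x²)·D = 2x³ + x². Remainder: 16x² + 12x + 6.
Step 6: lead(16x² + 12x + 6) ÷ lead(D) = 16x² ÷ −2x = −8x. Subtract (−8x)·D = 16x² + 8x. Remainder: 4x + 6.
Step 7: lead(4x + 6) ÷ lead(D) = 4x ÷ −2x = −2. Subtract (−2)·D = 4x + 2. Remainder: 4.

R = [4]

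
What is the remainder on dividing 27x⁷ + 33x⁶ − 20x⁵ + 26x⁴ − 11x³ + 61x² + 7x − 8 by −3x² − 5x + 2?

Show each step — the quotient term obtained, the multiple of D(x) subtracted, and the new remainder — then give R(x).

Step 1: lead(27x⁷ + 33x⁶ − 20x⁵ + 26x⁴ − 11x³ + 61x² + 7x − 8) ÷ lead(D) = 27x⁷ ÷ −3x² = −9x⁵. Subtract (−9x⁵)·D = 27x⁷ + 45x⁶ − 18x⁵. Remainder: −12x⁶ − 2x⁵ + 26x⁴ − 11x³ + 61x² + 7x − 8.
Step 2: lead(−12x⁶ − 2x⁵ + 26x⁴ − 11x³ + 61x² + 7x − 8) ÷ lead(D) = −12x⁶ ÷ −3x² = 4x⁴. Subtract (4x⁴)·D = −12x⁶ − 20x⁵ + 8x⁴. Remainder: 18x⁵ + 18x⁴ − 11x³ + 61x² + 7x − 8.
Step 3: lead(18x⁵ + 18x⁴ − 11x³ + 61x² + 7x − 8) ÷ lead(D) = 18x⁵ ÷ −3x² = −6x³. Subtract (−6x³)·D = 18x⁵ + 30x⁴ − 12x³. Remainder: −12x⁴ + x³ + 61x² + 7x − 8.
Step 4: lead(−12x⁴ + x³ + 61x² + 7x − 8) ÷ lead(D) = −12x⁴ ÷ −3x² = 4x². Subtract (4x²)·D = −12x⁴ − 20x³ + 8x². Remainder: 21x³ + 53x² + 7x − 8.
Step 5: lead(21x³ + 53x² + 7x − 8) ÷ lead(D) = 21x³ ÷ −3x² = −7x. Subtract (−7x)·D = 21x³ + 35x² − 14x. Remainder: 18x² + 21x − 8.
Step 6: lead(18x² + 21x − 8) ÷ lead(D) = 18x² ÷ −3x² = −6. Subtract (−6)·D = 18x² + 30x − 12. Remainder: −9x + 4.

R(x) = −9x + 4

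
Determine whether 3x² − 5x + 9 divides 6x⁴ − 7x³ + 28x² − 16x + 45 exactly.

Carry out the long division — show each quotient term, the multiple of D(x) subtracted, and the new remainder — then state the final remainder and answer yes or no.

R(x) = 0, so D(x) is a factor of P(x). yes

Step 1: lead(6x⁴ − 7x³ + 28x² − 16x + 45) ÷ lead(D) = 6x⁴ ÷ 3x² = 2x². Subtract (2x²)·D = 6x⁴ − 10x³ + 18x². Remainder: 3x³ + 10x² − 16x + 45.
Step 2: lead(3x³ + 10x² − 16x + 45) ÷ lead(D) = 3x³ ÷ 3x² = x. Subtract (x)·D = 3x³ − 5x² + 9x. Remainder: 15x² − 25x + 45.
Step 3: lead(15x² − 25x + 45) ÷ lead(D) = 15x² ÷ 3x² = 5. Subtract (5)·D = 15x² − 25x + 45. Remainder: 0.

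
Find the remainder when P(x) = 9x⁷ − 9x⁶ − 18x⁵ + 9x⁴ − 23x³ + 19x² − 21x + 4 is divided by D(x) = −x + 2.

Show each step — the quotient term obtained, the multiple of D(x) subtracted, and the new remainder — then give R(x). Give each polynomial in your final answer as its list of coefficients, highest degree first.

R = [-2]

Step 1: lead(9x⁷ − 9x⁶ − 18x⁵ + 9x⁴ − 23x³ + 19x² − 21x + 4) ÷ lead(D) = 9x⁷ ÷ −x = −9x⁶. Subtract (−9x⁶)·D = 9x⁷ − 18x⁶. Remainder: 9x⁶ − 18x⁵ + 9x⁴ − 23x³ + 19x² − 21x + 4.
Step 2: lead(9x⁶ − 18x⁵ + 9x⁴ − 23x³ + 19x² − 21x + 4) ÷ lead(D) = 9x⁶ ÷ −x = −9x⁵. Subtract (−9x⁵)·D = 9x⁶ − 18x⁵. Remainder: 9x⁴ − 23x³ + 19x² − 21x + 4.
Step 3: lead(9x⁴ − 23x³ + 19x² − 21x + 4) ÷ lead(D) = 9x⁴ ÷ −x = −9x³. Subtract (−9x³)·D = 9x⁴ − 18x³. Remainder: −5x³ + 19x² − 21x + 4.
Step 4: lead(−5x³ + 19x² − 21x + 4) ÷ lead(D) = −5x³ ÷ −x = 5x². Subtract (5x²)·D = −5x³ + 10x². Remainder: 9x² − 21x + 4.
Step 5: lead(9x² − 21x + 4) ÷ lead(D) = 9x² ÷ −x = −9x. Subtract (−9x)·D = 9x² − 18x. Remainder: −3x + 4.
Step 6: lead(−3x + 4) ÷ lead(D) = −3x ÷ −x = 3. Subtract (3)·D = −3x + 6. Remainder: −2.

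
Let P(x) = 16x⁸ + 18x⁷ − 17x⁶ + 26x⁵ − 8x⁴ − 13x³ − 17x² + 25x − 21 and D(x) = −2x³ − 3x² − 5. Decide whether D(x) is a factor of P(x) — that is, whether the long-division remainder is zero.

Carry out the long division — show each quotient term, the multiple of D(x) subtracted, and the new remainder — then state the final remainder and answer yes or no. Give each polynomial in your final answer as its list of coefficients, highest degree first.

Step 1: lead(16x⁸ + 18x⁷ − 17x⁶ + 26x⁵ − 8x⁴ − 13x³ − 17x² + 25x − 21) ÷ lead(D) = 16x⁸ ÷ −2x³ = −8x⁵. Subtract (−8x⁵)·D = 16x⁸ + 24x⁷ + 40x⁵. Remainder: −6x⁷ − 17x⁶ − 14x⁵ − 8x⁴ − 13x³ − 17x² + 25x − 21.
Step 2: lead(−6x⁷ − 17x⁶ − 14x⁵ − 8x⁴ − 13x³ − 17x² + 25x − 21) ÷ lead(D) = −6x⁷ ÷ −2x³ = 3x⁴. Subtract (3x⁴)·D = −6x⁷ − 9x⁶ − 15x⁴. Remainder: −8x⁶ − 14x⁵ + 7x⁴ − 13x³ − 17x² + 25x − 21.
Step 3: lead(−8x⁶ − 14x⁵ + 7x⁴ − 13x³ − 17x² + 25x − 21) ÷ lead(D) = −8x⁶ ÷ −2x³ = 4x³. Subtract (4x³)·D = −8x⁶ − 12x⁵ − 20x³. Remainder: −2x⁵ + 7x⁴ + 7x³ − 17x² + 25x − 21.
Step 4: lead(−2x⁵ + 7x⁴ + 7x³ − 17x² + 25x − 21) ÷ lead(D) = −2x⁵ ÷ −2x³ = x². Subtract (x²)·D = −2x⁵ − 3x⁴ − 5x². Remainder: 10x⁴ + 7x³ − 12x² + 25x − 21.
Step 5: lead(10x⁴ + 7x³ − 12x² + 25x − 21) ÷ lead(D) = 10x⁴ ÷ −2x³ = −5x. Subtract (−5x)·D = 10x⁴ + 15x³ + 25x. Remainder: −8x³ − 12x² − 21.
Step 6: lead(−8x³ − 12x² − 21) ÷ lead(D) = −8x³ ÷ −2x³ = 4. Subtract (4)·D = −8x³ − 12x² − 20. Remainder: −1.

R = [-1], so D(x) is not a factor of P(x). no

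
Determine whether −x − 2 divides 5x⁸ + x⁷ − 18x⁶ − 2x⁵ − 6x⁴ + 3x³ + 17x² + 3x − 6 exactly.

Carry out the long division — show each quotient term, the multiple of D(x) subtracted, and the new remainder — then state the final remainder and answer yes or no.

Step 1: lead(5x⁸ + x⁷ − 18x⁶ − 2x⁵ − 6x⁴ + 3x³ + 17x² + 3x − 6) ÷ lead(D) = 5x⁸ ÷ −x = −5x⁷. Subtract (−5x⁷)·D = 5x⁸ + 10x⁷. Remainder: −9x⁷ − 18x⁶ − 2x⁵ − 6x⁴ + 3x³ + 17x² + 3x − 6.
Step 2: lead(−9x⁷ − 18x⁶ − 2x⁵ − 6x⁴ + 3x³ + 17x² + 3x − 6) ÷ lead(D) = −9x⁷ ÷ −x = 9x⁶. Subtract (9x⁶)·D = −9x⁷ − 18x⁶. Remainder: −2x⁵ − 6x⁴ + 3x³ + 17x² + 3x − 6.
Step 3: lead(−2x⁵ − 6x⁴ + 3x³ + 17x² + 3x − 6) ÷ lead(D) = −2x⁵ ÷ −x = 2x⁴. Subtract (2x⁴)·D = −2x⁵ − 4x⁴. Remainder: −2x⁴ + 3x³ + 17x² + 3x − 6.
Step 4: lead(−2x⁴ + 3x³ + 17x² + 3x − 6) ÷ lead(D) = −2x⁴ ÷ −x = 2x³. Subtract (2x³)·D = −2x⁴ − 4x³. Remainder: 7x³ + 17x² + 3x − 6.
Step 5: lead(7x³ + 17x² + 3x − 6) ÷ lead(D) = 7x³ ÷ −x = −7x². Subtract (−7x²)·D = 7x³ + 14x². Remainder: 3x² + 3x − 6.
Step 6: lead(3x² + 3x − 6) ÷ lead(D) = 3x² ÷ −x = −3x. Subtract (−3x)·D = 3x² + 6x. Remainder: −3x − 6.
Step 7: lead(−3x − 6) ÷ lead(D) = −3x ÷ −x = 3. Subtract (3)·D = −3x − 6. Remainder: 0.

R(x) = 0, so D(x) is a factor of P(x). yes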